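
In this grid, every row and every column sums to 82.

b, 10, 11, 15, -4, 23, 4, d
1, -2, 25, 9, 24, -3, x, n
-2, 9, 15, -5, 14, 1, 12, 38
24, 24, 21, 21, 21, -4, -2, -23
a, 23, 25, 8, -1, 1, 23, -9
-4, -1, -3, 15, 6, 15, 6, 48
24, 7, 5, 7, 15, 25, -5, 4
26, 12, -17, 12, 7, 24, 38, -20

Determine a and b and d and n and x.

Row 5 has 23 + 25 + 8 − 1 + 1 + 23 − 9 = 70; the blank must be 82 − 70 = 12.
Column 1 has 1 − 2 + 24 + 12 − 4 + 24 + 26 = 81; the blank must be 82 − 81 = 1.
Row 1 has 1 + 10 + 11 + 15 − 4 + 23 + 4 = 60; the blank must be 82 − 60 = 22.
Column 8 has 22 + 38 − 23 − 9 + 48 + 4 − 20 = 60; the blank must be 82 − 60 = 22.
Row 2 has 1 − 2 + 25 + 9 + 24 − 3 + 22 = 76; the blank must be 82 − 76 = 6.

a = 12, b = 1, d = 22, n = 22, x = 6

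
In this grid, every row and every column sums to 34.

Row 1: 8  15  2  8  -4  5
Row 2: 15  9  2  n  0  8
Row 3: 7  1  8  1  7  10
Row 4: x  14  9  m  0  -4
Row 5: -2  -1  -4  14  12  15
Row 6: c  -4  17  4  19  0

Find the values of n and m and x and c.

Row 6 has -4 + 17 + 4 + 19 + 0 = 36; the blank must be 34 − 36 = -2.
Row 2 has 15 + 9 + 2 + 0 + 8 = 34; the blank must be 34 − 34 = 0.
Column 4 has 8 + 0 + 1 + 14 + 4 = 27; the blank must be 34 − 27 = 7.
Row 4 has 14 + 9 + 7 + 0 − 4 = 26; the blank must be 34 − 26 = 8.

n = 0, m = 7, x = 8, c = -2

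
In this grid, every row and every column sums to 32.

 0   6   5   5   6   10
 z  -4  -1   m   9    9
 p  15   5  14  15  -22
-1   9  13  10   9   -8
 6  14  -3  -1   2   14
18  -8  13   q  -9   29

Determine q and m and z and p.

Row 6 has 18 − 8 + 13 − 9 + 29 = 43; the blank must be 32 − 43 = -11.
Column 4 has 5 + 14 + 10 − 1 − 11 = 17; the blank must be 32 − 17 = 15.
Row 2 has -4 − 1 + 15 + 9 + 9 = 28; the blank must be 32 − 28 = 4.
Row 3 has 15 + 5 + 14 + 15 − 22 = 27; the blank must be 32 − 27 = 5.

q = -11, m = 15, z = 4, p = 5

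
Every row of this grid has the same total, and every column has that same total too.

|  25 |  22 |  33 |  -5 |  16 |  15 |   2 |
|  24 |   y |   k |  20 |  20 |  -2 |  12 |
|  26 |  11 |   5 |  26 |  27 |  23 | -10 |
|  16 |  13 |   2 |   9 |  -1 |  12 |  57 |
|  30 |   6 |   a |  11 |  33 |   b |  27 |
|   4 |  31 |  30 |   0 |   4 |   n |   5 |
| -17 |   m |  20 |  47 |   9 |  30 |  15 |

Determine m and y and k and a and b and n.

m = 4, y = 21, k = 13, a = 5, b = -4, n = 34

Rows 1 and 3 both sum to 108, so that's the common total.
Row 6: 4 + 31 + 30 + 0 + 4 + 5 = 74, so its missing entry is 108 − 74 = 34.
Row 7: -17 + 20 + 47 + 9 + 30 + 15 = 104, so its missing entry is 108 − 104 = 4.
Column 2: 22 + 11 + 13 + 6 + 31 + 4 = 87, so its missing entry is 108 − 87 = 21.
Row 2: 24 + 21 + 20 + 20 − 2 + 12 = 95, so its missing entry is 108 − 95 = 13.
Column 3: 33 + 13 + 5 + 2 + 30 + 20 = 103, so its missing entry is 108 − 103 = 5.
Row 5: 30 + 6 + 5 + 11 + 33 + 27 = 112, so its missing entry is 108 − 112 = -4.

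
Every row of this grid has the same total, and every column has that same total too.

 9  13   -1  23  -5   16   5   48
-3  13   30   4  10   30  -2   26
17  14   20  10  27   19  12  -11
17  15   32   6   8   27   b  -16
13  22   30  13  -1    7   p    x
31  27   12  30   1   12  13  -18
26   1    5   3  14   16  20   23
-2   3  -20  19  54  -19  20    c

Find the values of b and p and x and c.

Rows 1 and 2 both sum to 108, so that's the common total.
Row 8 has -2 + 3 − 20 + 19 + 54 − 19 + 20 = 55; the blank must be 108 − 55 = 53.
Column 8 has 48 + 26 − 11 − 16 − 18 + 23 + 53 = 105; the blank must be 108 − 105 = 3.
Row 5 has 13 + 22 + 30 + 13 − 1 + 7 + 3 = 87; the blank must be 108 − 87 = 21.
Row 4 has 17 + 15 + 32 + 6 + 8 + 27 − 16 = 89; the blank must be 108 − 89 = 19.

b = 19, p = 21, x = 3, c = 53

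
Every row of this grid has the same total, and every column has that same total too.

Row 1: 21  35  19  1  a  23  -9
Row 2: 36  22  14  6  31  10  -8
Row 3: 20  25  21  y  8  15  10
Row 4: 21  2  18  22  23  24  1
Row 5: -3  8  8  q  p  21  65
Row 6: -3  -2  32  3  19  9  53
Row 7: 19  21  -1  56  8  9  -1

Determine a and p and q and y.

a = 21, p = 1, q = 11, y = 12

Rows 2 and 4 both sum to 111, so that's the common total.
Row 3: 20 + 25 + 21 + 8 + 15 + 10 = 99, so its missing entry is 111 − 99 = 12.
Row 1: 21 + 35 + 19 + 1 + 23 − 9 = 90, so its missing entry is 111 − 90 = 21.
Column 5: 21 + 31 + 8 + 23 + 19 + 8 = 110, so its missing entry is 111 − 110 = 1.
Row 5: -3 + 8 + 8 + 1 + 21 + 65 = 100, so its missing entry is 111 − 100 = 11.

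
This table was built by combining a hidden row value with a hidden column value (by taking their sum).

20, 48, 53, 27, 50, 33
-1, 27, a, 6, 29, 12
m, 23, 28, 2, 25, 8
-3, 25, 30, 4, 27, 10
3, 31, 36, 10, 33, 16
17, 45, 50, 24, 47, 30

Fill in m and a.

m = -5, a = 32

The difference between any two rows is the same in every column — this is an addition table with the headers hidden.
Row 3 minus row 1 is 8 − 33 = -25, so its entry in column 1 is 20 + (-25) = -5.
Row 2 minus row 1 is 12 − 33 = -21, so its entry in column 3 is 53 + (-21) = 32.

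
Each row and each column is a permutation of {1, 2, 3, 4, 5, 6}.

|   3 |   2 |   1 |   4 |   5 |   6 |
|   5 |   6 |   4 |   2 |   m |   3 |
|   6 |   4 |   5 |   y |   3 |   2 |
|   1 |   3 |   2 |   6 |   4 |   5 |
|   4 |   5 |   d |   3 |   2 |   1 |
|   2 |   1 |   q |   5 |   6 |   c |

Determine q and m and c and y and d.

q = 3, m = 1, c = 4, y = 1, d = 6

At (row 6, col 6): column 6 already has {1, 2, 3, 5, 6}, so the value is 4.
For row 5, column 3: row 5 already has {1, 2, 3, 4, 5}; that leaves 6.
For row 2, column 5: row 2 already has {2, 3, 4, 5, 6}; that leaves 1.
For row 3, column 4: row 3 already has {2, 3, 4, 5, 6}; that leaves 1.
At (row 6, col 3): row 6 already has {1, 2, 4, 5, 6}, so the value is 3.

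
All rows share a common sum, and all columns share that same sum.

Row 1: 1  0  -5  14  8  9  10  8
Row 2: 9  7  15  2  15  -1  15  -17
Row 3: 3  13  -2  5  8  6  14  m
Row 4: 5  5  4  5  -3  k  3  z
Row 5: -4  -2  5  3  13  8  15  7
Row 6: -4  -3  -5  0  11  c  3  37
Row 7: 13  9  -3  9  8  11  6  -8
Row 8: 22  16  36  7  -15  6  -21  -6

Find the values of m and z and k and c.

m = -2, z = 26, k = 0, c = 6

Rows 1 and 2 both sum to 45, so that's the common total.
The known cells in row 6 total 39, leaving 45 − 39 = 6 for the blank.
The known cells in column 6 total 45, leaving 45 − 45 = 0 for the blank.
The known cells in row 4 total 19, leaving 45 − 19 = 26 for the blank.
The known cells in row 3 total 47, leaving 45 − 47 = -2 for the blank.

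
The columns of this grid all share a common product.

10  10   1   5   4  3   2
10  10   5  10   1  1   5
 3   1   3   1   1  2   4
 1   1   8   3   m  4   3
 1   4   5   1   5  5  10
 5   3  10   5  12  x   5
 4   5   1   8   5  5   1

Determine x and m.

Columns 1 and 3 each multiply to 6000, so every column has product 6000.
Column 6: 3×1×2×4×5×5 = 600, so the missing entry is 6000 ÷ 600 = 10.
Column 5: 4×1×1×5×12×5 = 1200, so the missing entry is 6000 ÷ 1200 = 5.

x = 10, m = 5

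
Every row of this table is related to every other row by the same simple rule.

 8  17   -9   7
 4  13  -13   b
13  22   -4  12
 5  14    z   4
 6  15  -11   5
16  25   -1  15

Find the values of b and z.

The difference between any two rows is the same in every column — this is an addition table with the headers hidden.
Row 2 minus row 1 is 4 − 8 = -4, so its entry in column 4 is 7 + (-4) = 3.
Row 4 minus row 1 is 5 − 8 = -3, so its entry in column 3 is -9 + (-3) = -12.

b = 3, z = -12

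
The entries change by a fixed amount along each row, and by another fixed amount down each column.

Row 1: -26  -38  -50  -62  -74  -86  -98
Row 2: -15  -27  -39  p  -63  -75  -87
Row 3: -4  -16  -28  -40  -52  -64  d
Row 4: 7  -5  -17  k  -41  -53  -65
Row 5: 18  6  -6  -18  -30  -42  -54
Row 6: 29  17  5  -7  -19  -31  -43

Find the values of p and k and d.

p = -51, k = -29, d = -76

Along each row the entries change by -12 per step; down each column they change by 11.
Row 2: from -15 at column 1, stepping by -12 to column 4 gives -51.
Row 4: from 7 at column 1, stepping by -12 to column 4 gives -29.
Row 3: from -4 at column 1, stepping by -12 to column 7 gives -76.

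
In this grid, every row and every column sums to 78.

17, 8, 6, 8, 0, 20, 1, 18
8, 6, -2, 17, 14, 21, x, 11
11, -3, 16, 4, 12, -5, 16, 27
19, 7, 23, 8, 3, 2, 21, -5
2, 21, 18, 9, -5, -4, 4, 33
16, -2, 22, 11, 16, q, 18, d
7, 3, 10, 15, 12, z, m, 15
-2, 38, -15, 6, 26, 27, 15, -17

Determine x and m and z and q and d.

The known cells in column 8 total 82, leaving 78 − 82 = -4 for the blank.
The known cells in row 6 total 77, leaving 78 − 77 = 1 for the blank.
The known cells in column 6 total 62, leaving 78 − 62 = 16 for the blank.
The known cells in row 7 total 78, leaving 78 − 78 = 0 for the blank.
The known cells in row 2 total 75, leaving 78 − 75 = 3 for the blank.

x = 3, m = 0, z = 16, q = 1, d = -4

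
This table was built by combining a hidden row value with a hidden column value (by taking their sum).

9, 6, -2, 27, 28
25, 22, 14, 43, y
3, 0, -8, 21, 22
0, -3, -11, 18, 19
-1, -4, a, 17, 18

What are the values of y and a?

y = 44, a = -12

The difference between any two rows is the same in every column — this is an addition table with the headers hidden.
Row 2 minus row 1 is 43 − 27 = 16, so its entry in column 5 is 28 + 16 = 44.
Row 5 minus row 1 is 17 − 27 = -10, so its entry in column 3 is -2 + (-10) = -12.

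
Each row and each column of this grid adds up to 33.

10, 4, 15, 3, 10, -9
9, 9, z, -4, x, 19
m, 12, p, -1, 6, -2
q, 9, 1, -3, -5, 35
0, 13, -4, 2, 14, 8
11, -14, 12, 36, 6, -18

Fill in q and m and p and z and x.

The known cells in column 5 total 31, leaving 33 − 31 = 2 for the blank.
The known cells in row 2 total 35, leaving 33 − 35 = -2 for the blank.
The known cells in row 4 total 37, leaving 33 − 37 = -4 for the blank.
The known cells in column 1 total 26, leaving 33 − 26 = 7 for the blank.
The known cells in row 3 total 22, leaving 33 − 22 = 11 for the blank.

q = -4, m = 7, p = 11, z = -2, x = 2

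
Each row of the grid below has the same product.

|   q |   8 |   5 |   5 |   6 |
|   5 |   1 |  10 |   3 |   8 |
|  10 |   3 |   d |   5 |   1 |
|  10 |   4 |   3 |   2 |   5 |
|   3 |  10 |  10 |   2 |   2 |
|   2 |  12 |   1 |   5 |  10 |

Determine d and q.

d = 8, q = 1

Rows 2 and 4 each multiply to 1200, so every row has product 1200.
Row 3: 10×3×5×1 = 150, so the missing entry is 1200 ÷ 150 = 8.
Row 1: 8×5×5×6 = 1200, so the missing entry is 1200 ÷ 1200 = 1.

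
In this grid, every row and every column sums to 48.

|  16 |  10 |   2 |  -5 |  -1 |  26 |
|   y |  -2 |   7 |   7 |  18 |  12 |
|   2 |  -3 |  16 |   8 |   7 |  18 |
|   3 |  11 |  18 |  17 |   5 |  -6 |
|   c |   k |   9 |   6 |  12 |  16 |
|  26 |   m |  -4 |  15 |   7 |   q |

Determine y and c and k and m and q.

Column 6 has 26 + 12 + 18 − 6 + 16 = 66; the blank must be 48 − 66 = -18.
Row 6 has 26 − 4 + 15 + 7 − 18 = 26; the blank must be 48 − 26 = 22.
Row 2 has -2 + 7 + 7 + 18 + 12 = 42; the blank must be 48 − 42 = 6.
Column 1 has 16 + 6 + 2 + 3 + 26 = 53; the blank must be 48 − 53 = -5.
Row 5 has -5 + 9 + 6 + 12 + 16 = 38; the blank must be 48 − 38 = 10.

y = 6, c = -5, k = 10, m = 22, q = -18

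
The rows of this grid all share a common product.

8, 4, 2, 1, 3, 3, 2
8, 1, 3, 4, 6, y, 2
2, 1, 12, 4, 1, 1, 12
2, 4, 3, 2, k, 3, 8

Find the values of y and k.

Rows 1 and 3 each multiply to 1152, so every row has product 1152.
Row 2: 8×1×3×4×6×2 = 1152, so the missing entry is 1152 ÷ 1152 = 1.
Row 4: 2×4×3×2×3×8 = 1152, so the missing entry is 1152 ÷ 1152 = 1.

y = 1, k = 1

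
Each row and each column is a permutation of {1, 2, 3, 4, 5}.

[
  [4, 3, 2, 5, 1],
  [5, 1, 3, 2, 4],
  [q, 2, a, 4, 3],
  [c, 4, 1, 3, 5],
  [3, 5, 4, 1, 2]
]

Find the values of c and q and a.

For row 3, column 3: column 3 already has {1, 2, 3, 4}; that leaves 5.
At (row 3, col 1): row 3 already has {2, 3, 4, 5}, so the value is 1.
Cell (4,1): row 4 already has {1, 3, 4, 5} → 2.

c = 2, q = 1, a = 5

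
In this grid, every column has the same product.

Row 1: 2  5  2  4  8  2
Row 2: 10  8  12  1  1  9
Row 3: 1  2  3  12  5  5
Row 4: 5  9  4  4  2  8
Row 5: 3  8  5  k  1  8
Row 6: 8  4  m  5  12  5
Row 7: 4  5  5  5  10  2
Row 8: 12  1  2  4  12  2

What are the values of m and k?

Columns 2 and 5 each multiply to 115200, so every column has product 115200.
Column 3: 2×12×3×4×5×5×2 = 14400, so the missing entry is 115200 ÷ 14400 = 8.
Column 4: 4×1×12×4×5×5×4 = 19200, so the missing entry is 115200 ÷ 19200 = 6.

m = 8, k = 6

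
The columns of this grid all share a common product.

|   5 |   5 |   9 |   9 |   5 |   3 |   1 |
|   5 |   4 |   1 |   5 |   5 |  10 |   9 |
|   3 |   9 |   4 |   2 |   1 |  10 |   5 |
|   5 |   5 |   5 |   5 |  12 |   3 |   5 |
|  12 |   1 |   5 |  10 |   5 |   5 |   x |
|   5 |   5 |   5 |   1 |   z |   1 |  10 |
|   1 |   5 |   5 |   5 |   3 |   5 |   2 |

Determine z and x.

z = 5, x = 5

Columns 1 and 3 each multiply to 22500, so every column has product 22500.
Column 5: 5×5×1×12×5×3 = 4500, so the missing entry is 22500 ÷ 4500 = 5.
Column 7: 1×9×5×5×10×2 = 4500, so the missing entry is 22500 ÷ 4500 = 5.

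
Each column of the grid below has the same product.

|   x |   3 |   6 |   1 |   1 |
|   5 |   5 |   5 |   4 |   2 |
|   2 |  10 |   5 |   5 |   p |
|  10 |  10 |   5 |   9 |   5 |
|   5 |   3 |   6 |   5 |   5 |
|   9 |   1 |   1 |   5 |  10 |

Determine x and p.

Columns 2 and 3 each multiply to 4500, so every column has product 4500.
Column 1: 5×2×10×5×9 = 4500, so the missing entry is 4500 ÷ 4500 = 1.
Column 5: 1×2×5×5×10 = 500, so the missing entry is 4500 ÷ 500 = 9.

x = 1, p = 9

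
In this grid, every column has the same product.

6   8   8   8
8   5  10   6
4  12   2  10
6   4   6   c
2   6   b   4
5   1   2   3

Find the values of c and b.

c = 2, b = 6

Columns 1 and 2 each multiply to 11520, so every column has product 11520.
Column 4: 8×6×10×4×3 = 5760, so the missing entry is 11520 ÷ 5760 = 2.
Column 3: 8×10×2×6×2 = 1920, so the missing entry is 11520 ÷ 1920 = 6.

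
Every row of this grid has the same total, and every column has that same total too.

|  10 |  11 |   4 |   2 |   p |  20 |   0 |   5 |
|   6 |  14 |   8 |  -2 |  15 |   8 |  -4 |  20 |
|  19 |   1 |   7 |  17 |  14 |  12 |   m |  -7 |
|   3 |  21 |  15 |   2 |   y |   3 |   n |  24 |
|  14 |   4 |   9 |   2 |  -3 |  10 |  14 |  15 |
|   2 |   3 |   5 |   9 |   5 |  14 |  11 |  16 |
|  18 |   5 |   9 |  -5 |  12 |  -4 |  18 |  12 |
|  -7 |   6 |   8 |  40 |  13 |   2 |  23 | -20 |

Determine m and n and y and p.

m = 2, n = 1, y = -4, p = 13

Rows 2 and 5 both sum to 65, so that's the common total.
The known cells in row 3 total 63, leaving 65 − 63 = 2 for the blank.
The known cells in row 1 total 52, leaving 65 − 52 = 13 for the blank.
The known cells in column 5 total 69, leaving 65 − 69 = -4 for the blank.
The known cells in row 4 total 64, leaving 65 − 64 = 1 for the blank.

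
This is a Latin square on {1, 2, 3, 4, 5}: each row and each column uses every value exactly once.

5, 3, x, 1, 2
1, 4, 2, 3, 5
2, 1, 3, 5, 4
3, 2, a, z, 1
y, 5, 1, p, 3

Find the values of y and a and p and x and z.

y = 4, a = 5, p = 2, x = 4, z = 4

Cell (5,1): column 1 already has {1, 2, 3, 5} → 4.
Cell (5,4): row 5 already has {1, 3, 4, 5} → 2.
At (row 1, col 3): row 1 already has {1, 2, 3, 5}, so the value is 4.
For row 4, column 4: column 4 already has {1, 2, 3, 5}; that leaves 4.
Cell (4,3): row 4 already has {1, 2, 3, 4} → 5.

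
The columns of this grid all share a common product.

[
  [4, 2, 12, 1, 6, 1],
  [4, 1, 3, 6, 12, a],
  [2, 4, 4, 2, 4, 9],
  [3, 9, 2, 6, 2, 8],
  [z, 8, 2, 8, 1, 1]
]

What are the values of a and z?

a = 8, z = 6

Columns 2 and 5 each multiply to 576, so every column has product 576.
Column 6: 1×9×8×1 = 72, so the missing entry is 576 ÷ 72 = 8.
Column 1: 4×4×2×3 = 96, so the missing entry is 576 ÷ 96 = 6.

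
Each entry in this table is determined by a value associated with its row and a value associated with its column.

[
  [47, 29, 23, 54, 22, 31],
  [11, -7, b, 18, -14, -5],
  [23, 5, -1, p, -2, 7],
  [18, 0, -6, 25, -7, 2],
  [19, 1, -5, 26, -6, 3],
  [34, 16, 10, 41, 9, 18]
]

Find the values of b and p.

The difference between any two rows is the same in every column — this is an addition table with the headers hidden.
Row 2 minus row 1 is -5 − 31 = -36, so its entry in column 3 is 23 + (-36) = -13.
Row 3 minus row 1 is 7 − 31 = -24, so its entry in column 4 is 54 + (-24) = 30.

b = -13, p = 30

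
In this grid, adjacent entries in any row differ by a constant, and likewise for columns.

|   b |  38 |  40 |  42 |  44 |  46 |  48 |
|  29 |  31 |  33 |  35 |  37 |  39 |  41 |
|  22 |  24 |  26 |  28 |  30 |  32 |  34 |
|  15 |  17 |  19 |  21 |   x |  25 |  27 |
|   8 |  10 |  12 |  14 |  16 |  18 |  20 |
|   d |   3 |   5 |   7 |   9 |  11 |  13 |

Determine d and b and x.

Along each row the entries change by 2 per step; down each column they change by -7.
Row 6: from 3 at column 2, stepping by 2 to column 1 gives 1.
Row 1: from 38 at column 2, stepping by 2 to column 1 gives 36.
Row 4: from 15 at column 1, stepping by 2 to column 5 gives 23.

d = 1, b = 36, x = 23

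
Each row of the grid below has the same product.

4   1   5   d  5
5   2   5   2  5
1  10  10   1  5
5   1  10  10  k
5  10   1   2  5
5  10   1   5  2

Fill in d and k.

Rows 2 and 3 each multiply to 500, so every row has product 500.
Row 1: 4×1×5×5 = 100, so the missing entry is 500 ÷ 100 = 5.
Row 4: 5×1×10×10 = 500, so the missing entry is 500 ÷ 500 = 1.

d = 5, k = 1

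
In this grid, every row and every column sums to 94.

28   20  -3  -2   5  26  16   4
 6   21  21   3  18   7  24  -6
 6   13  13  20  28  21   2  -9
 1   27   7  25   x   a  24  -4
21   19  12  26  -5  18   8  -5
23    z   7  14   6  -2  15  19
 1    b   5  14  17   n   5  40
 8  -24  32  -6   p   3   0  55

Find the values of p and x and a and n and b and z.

p = 26, x = -1, a = 15, n = 6, b = 6, z = 12

Row 8 has 8 − 24 + 32 − 6 + 3 + 0 + 55 = 68; the blank must be 94 − 68 = 26.
Column 5 has 5 + 18 + 28 − 5 + 6 + 17 + 26 = 95; the blank must be 94 − 95 = -1.
Row 6 has 23 + 7 + 14 + 6 − 2 + 15 + 19 = 82; the blank must be 94 − 82 = 12.
Column 2 has 20 + 21 + 13 + 27 + 19 + 12 − 24 = 88; the blank must be 94 − 88 = 6.
Row 7 has 1 + 6 + 5 + 14 + 17 + 5 + 40 = 88; the blank must be 94 − 88 = 6.
Row 4 has 1 + 27 + 7 + 25 − 1 + 24 − 4 = 79; the blank must be 94 − 79 = 15.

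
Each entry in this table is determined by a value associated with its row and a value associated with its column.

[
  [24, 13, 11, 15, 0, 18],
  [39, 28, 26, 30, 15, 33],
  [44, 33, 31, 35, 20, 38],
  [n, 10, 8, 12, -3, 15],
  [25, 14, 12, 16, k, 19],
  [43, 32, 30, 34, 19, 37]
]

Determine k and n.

k = 1, n = 21

The difference between any two rows is the same in every column — this is an addition table with the headers hidden.
Row 5 minus row 1 is 14 − 13 = 1, so its entry in column 5 is 0 + 1 = 1.
Row 4 minus row 1 is 10 − 13 = -3, so its entry in column 1 is 24 + (-3) = 21.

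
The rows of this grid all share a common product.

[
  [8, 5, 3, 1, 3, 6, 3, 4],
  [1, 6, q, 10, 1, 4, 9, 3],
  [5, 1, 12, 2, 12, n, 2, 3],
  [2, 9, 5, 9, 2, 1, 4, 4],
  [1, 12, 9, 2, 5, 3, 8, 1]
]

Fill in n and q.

n = 3, q = 4

Rows 1 and 4 each multiply to 25920, so every row has product 25920.
Row 3: 5×1×12×2×12×2×3 = 8640, so the missing entry is 25920 ÷ 8640 = 3.
Row 2: 1×6×10×1×4×9×3 = 6480, so the missing entry is 25920 ÷ 6480 = 4.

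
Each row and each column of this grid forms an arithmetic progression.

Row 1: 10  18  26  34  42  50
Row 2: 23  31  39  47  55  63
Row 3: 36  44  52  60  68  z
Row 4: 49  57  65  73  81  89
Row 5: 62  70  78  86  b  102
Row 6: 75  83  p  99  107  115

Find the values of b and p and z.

b = 94, p = 91, z = 76

Along each row the entries change by 8 per step; down each column they change by 13.
Row 5: from 62 at column 1, stepping by 8 to column 5 gives 94.
Row 6: from 75 at column 1, stepping by 8 to column 3 gives 91.
Row 3: from 36 at column 1, stepping by 8 to column 6 gives 76.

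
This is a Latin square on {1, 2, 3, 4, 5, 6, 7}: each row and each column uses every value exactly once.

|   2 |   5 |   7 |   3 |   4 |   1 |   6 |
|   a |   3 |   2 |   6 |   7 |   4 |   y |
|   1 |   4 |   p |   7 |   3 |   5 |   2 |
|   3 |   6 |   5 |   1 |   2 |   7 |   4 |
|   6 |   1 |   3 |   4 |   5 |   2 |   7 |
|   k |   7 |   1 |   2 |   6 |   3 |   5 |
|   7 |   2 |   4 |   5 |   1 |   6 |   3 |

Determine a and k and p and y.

At (row 2, col 7): column 7 already has {2, 3, 4, 5, 6, 7}, so the value is 1.
For row 2, column 1: row 2 already has {1, 2, 3, 4, 6, 7}; that leaves 5.
At (row 6, col 1): row 6 already has {1, 2, 3, 5, 6, 7}, so the value is 4.
At (row 3, col 3): row 3 already has {1, 2, 3, 4, 5, 7}, so the value is 6.

a = 5, k = 4, p = 6, y = 1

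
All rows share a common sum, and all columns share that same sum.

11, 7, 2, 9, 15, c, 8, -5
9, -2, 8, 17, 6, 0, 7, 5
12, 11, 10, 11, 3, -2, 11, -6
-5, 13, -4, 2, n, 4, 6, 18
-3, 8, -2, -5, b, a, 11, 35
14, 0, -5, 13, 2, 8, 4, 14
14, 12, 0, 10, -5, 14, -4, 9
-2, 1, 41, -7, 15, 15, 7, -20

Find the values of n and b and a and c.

n = 16, b = -2, a = 8, c = 3

Rows 2 and 3 both sum to 50, so that's the common total.
The known cells in row 4 total 34, leaving 50 − 34 = 16 for the blank.
The known cells in column 5 total 52, leaving 50 − 52 = -2 for the blank.
The known cells in row 5 total 42, leaving 50 − 42 = 8 for the blank.
The known cells in row 1 total 47, leaving 50 − 47 = 3 for the blank.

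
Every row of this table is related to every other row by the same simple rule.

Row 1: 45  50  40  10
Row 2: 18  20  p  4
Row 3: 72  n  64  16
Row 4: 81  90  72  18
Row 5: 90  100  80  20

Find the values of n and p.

Each row is a constant multiple of every other row — this is a multiplication table with the headers hidden.
Row 3 is 72/45 = 8/5 times row 1, so its entry in column 2 is 50 × 8/5 = 80.
Row 2 is 18/45 = 2/5 times row 1, so its entry in column 3 is 40 × 2/5 = 16.

n = 80, p = 16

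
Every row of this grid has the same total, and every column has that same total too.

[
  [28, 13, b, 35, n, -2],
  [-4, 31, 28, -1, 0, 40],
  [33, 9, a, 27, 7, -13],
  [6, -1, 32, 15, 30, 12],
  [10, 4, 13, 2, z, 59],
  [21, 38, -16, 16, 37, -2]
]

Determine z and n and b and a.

z = 6, n = 14, b = 6, a = 31

Rows 2 and 4 both sum to 94, so that's the common total.
The known cells in row 5 total 88, leaving 94 − 88 = 6 for the blank.
The known cells in column 5 total 80, leaving 94 − 80 = 14 for the blank.
The known cells in row 1 total 88, leaving 94 − 88 = 6 for the blank.
The known cells in row 3 total 63, leaving 94 − 63 = 31 for the blank.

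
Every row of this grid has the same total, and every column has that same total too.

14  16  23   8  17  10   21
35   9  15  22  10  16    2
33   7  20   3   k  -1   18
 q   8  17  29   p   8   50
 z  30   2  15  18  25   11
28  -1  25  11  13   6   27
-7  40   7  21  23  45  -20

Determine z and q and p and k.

z = 8, q = -2, p = -1, k = 29

Rows 1 and 2 both sum to 109, so that's the common total.
The known cells in row 3 total 80, leaving 109 − 80 = 29 for the blank.
The known cells in row 5 total 101, leaving 109 − 101 = 8 for the blank.
The known cells in column 5 total 110, leaving 109 − 110 = -1 for the blank.
The known cells in row 4 total 111, leaving 109 − 111 = -2 for the blank.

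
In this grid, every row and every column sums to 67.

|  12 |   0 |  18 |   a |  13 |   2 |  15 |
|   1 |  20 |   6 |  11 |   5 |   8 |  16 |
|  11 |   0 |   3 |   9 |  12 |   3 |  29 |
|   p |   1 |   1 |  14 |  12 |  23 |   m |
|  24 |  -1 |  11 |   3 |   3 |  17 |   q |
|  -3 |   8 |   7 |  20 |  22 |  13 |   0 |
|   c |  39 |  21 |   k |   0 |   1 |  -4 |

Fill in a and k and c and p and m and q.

a = 7, k = 3, c = 7, p = 15, m = 1, q = 10

Row 1 has 12 + 0 + 18 + 13 + 2 + 15 = 60; the blank must be 67 − 60 = 7.
Row 5 has 24 − 1 + 11 + 3 + 3 + 17 = 57; the blank must be 67 − 57 = 10.
Column 7 has 15 + 16 + 29 + 10 + 0 − 4 = 66; the blank must be 67 − 66 = 1.
Row 4 has 1 + 1 + 14 + 12 + 23 + 1 = 52; the blank must be 67 − 52 = 15.
Column 1 has 12 + 1 + 11 + 15 + 24 − 3 = 60; the blank must be 67 − 60 = 7.
Row 7 has 7 + 39 + 21 + 0 + 1 − 4 = 64; the blank must be 67 − 64 = 3.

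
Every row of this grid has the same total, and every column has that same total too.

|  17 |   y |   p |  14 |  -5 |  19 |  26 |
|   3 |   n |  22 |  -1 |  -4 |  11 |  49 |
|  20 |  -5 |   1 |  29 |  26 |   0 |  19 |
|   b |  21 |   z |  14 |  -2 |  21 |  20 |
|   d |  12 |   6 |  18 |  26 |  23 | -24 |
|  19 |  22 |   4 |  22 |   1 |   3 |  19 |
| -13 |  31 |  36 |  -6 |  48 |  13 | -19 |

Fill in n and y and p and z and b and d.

Rows 3 and 6 both sum to 90, so that's the common total.
Row 5: 12 + 6 + 18 + 26 + 23 − 24 = 61, so its missing entry is 90 − 61 = 29.
Row 2: 3 + 22 − 1 − 4 + 11 + 49 = 80, so its missing entry is 90 − 80 = 10.
Column 2: 10 − 5 + 21 + 12 + 22 + 31 = 91, so its missing entry is 90 − 91 = -1.
Column 1: 17 + 3 + 20 + 29 + 19 − 13 = 75, so its missing entry is 90 − 75 = 15.
Row 1: 17 − 1 + 14 − 5 + 19 + 26 = 70, so its missing entry is 90 − 70 = 20.
Row 4: 15 + 21 + 14 − 2 + 21 + 20 = 89, so its missing entry is 90 − 89 = 1.

n = 10, y = -1, p = 20, z = 1, b = 15, d = 29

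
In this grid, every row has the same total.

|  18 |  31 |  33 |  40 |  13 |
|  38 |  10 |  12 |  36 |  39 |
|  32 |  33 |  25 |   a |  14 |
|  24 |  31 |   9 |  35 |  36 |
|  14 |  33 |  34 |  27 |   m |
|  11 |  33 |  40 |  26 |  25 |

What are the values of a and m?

The complete rows each total 135.
Row 3 is missing 135 − 104 = 31 (since 32 + 33 + 25 + 14 = 104).
Row 5 is missing 135 − 108 = 27 (since 14 + 33 + 34 + 27 = 108).

a = 31, m = 27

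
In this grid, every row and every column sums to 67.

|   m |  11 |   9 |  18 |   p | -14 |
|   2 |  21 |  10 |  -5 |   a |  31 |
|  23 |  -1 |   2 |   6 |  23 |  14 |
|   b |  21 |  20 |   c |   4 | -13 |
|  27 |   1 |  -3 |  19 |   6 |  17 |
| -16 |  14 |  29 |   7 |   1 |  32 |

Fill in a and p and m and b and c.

The known cells in row 2 total 59, leaving 67 − 59 = 8 for the blank.
The known cells in column 5 total 42, leaving 67 − 42 = 25 for the blank.
The known cells in row 1 total 49, leaving 67 − 49 = 18 for the blank.
The known cells in column 1 total 54, leaving 67 − 54 = 13 for the blank.
The known cells in row 4 total 45, leaving 67 − 45 = 22 for the blank.

a = 8, p = 25, m = 18, b = 13, c = 22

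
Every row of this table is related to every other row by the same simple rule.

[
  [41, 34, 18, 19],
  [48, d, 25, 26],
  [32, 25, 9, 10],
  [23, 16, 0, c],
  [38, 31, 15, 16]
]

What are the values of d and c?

The difference between any two rows is the same in every column — this is an addition table with the headers hidden.
Row 2 minus row 1 is 25 − 18 = 7, so its entry in column 2 is 34 + 7 = 41.
Row 4 minus row 1 is 0 − 18 = -18, so its entry in column 4 is 19 + (-18) = 1.

d = 41, c = 1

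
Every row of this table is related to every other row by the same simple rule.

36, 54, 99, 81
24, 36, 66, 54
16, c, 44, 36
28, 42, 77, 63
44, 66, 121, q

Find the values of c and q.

c = 24, q = 99

Each row is a constant multiple of every other row — this is a multiplication table with the headers hidden.
Row 3 is 16/36 = 4/9 times row 1, so its entry in column 2 is 54 × 4/9 = 24.
Row 5 is 44/36 = 11/9 times row 1, so its entry in column 4 is 81 × 11/9 = 99.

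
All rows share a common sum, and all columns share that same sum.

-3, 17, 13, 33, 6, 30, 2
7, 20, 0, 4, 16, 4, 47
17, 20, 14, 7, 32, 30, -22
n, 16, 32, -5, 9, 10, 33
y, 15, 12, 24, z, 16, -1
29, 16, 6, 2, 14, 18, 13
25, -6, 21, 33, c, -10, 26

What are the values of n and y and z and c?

n = 3, y = 20, z = 12, c = 9

Rows 1 and 2 both sum to 98, so that's the common total.
Row 7 has 25 − 6 + 21 + 33 − 10 + 26 = 89; the blank must be 98 − 89 = 9.
Column 5 has 6 + 16 + 32 + 9 + 14 + 9 = 86; the blank must be 98 − 86 = 12.
Row 5 has 15 + 12 + 24 + 12 + 16 − 1 = 78; the blank must be 98 − 78 = 20.
Row 4 has 16 + 32 − 5 + 9 + 10 + 33 = 95; the blank must be 98 − 95 = 3.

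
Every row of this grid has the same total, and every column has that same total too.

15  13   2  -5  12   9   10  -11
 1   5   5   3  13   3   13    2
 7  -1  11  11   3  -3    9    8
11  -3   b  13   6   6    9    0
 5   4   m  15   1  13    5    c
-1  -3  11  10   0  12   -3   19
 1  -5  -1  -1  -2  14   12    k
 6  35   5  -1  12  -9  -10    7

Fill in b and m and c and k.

Rows 1 and 2 both sum to 45, so that's the common total.
The known cells in row 7 total 18, leaving 45 − 18 = 27 for the blank.
The known cells in row 4 total 42, leaving 45 − 42 = 3 for the blank.
The known cells in column 8 total 52, leaving 45 − 52 = -7 for the blank.
The known cells in row 5 total 36, leaving 45 − 36 = 9 for the blank.

b = 3, m = 9, c = -7, k = 27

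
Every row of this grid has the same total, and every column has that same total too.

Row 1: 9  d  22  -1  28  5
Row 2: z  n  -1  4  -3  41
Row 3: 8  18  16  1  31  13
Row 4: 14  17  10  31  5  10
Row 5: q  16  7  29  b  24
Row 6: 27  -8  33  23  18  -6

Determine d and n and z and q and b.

d = 24, n = 20, z = 26, q = 3, b = 8

Rows 3 and 4 both sum to 87, so that's the common total.
The known cells in row 1 total 63, leaving 87 − 63 = 24 for the blank.
The known cells in column 5 total 79, leaving 87 − 79 = 8 for the blank.
The known cells in row 5 total 84, leaving 87 − 84 = 3 for the blank.
The known cells in column 2 total 67, leaving 87 − 67 = 20 for the blank.
The known cells in row 2 total 61, leaving 87 − 61 = 26 for the blank.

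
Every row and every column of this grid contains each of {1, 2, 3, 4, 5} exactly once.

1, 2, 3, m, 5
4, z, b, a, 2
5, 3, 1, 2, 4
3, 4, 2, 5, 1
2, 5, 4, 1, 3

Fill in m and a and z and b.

m = 4, a = 3, z = 1, b = 5

For row 2, column 2: column 2 already has {2, 3, 4, 5}; that leaves 1.
At (row 2, col 3): column 3 already has {1, 2, 3, 4}, so the value is 5.
At (row 2, col 4): row 2 already has {1, 2, 4, 5}, so the value is 3.
Cell (1,4): row 1 already has {1, 2, 3, 5} → 4.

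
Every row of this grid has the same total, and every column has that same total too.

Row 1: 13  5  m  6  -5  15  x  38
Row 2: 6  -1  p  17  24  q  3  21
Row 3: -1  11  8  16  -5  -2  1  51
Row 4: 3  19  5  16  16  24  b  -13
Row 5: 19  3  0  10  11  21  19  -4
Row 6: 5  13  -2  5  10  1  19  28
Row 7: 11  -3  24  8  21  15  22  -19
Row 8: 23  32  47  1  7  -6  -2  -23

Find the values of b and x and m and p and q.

Rows 3 and 5 both sum to 79, so that's the common total.
The known cells in column 6 total 68, leaving 79 − 68 = 11 for the blank.
The known cells in row 2 total 81, leaving 79 − 81 = -2 for the blank.
The known cells in column 3 total 80, leaving 79 − 80 = -1 for the blank.
The known cells in row 1 total 71, leaving 79 − 71 = 8 for the blank.
The known cells in row 4 total 70, leaving 79 − 70 = 9 for the blank.

b = 9, x = 8, m = -1, p = -2, q = 11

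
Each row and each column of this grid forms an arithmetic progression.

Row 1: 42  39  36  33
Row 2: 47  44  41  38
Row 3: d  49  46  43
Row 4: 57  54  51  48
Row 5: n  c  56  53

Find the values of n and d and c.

Along each row the entries change by -3 per step; down each column they change by 5.
Row 5: from 56 at column 3, stepping by -3 to column 1 gives 62.
Row 3: from 49 at column 2, stepping by -3 to column 1 gives 52.
Row 5: from 56 at column 3, stepping by -3 to column 2 gives 59.

n = 62, d = 52, c = 59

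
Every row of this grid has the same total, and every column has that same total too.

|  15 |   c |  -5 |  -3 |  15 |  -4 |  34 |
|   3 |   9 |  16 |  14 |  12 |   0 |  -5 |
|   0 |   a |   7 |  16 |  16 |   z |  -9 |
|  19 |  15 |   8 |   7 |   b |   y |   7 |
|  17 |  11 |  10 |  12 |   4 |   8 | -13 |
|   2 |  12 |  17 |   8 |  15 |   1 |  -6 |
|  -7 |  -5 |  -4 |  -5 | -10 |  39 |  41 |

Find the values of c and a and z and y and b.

c = -3, a = 10, z = 9, y = -4, b = -3

Rows 2 and 5 both sum to 49, so that's the common total.
Row 1 has 15 − 5 − 3 + 15 − 4 + 34 = 52; the blank must be 49 − 52 = -3.
Column 5 has 15 + 12 + 16 + 4 + 15 − 10 = 52; the blank must be 49 − 52 = -3.
Column 2 has -3 + 9 + 15 + 11 + 12 − 5 = 39; the blank must be 49 − 39 = 10.
Row 3 has 0 + 10 + 7 + 16 + 16 − 9 = 40; the blank must be 49 − 40 = 9.
Row 4 has 19 + 15 + 8 + 7 − 3 + 7 = 53; the blank must be 49 − 53 = -4.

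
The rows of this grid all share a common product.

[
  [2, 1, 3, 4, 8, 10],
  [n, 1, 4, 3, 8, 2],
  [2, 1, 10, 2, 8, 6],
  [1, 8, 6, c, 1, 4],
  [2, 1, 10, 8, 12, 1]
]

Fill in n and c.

Rows 1 and 5 each multiply to 1920, so every row has product 1920.
Row 2: 1×4×3×8×2 = 192, so the missing entry is 1920 ÷ 192 = 10.
Row 4: 1×8×6×1×4 = 192, so the missing entry is 1920 ÷ 192 = 10.

n = 10, c = 10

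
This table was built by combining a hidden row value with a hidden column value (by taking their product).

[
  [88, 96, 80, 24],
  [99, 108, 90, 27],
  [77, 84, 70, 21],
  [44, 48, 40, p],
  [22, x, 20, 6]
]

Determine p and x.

Each row is a constant multiple of every other row — this is a multiplication table with the headers hidden.
Row 4 is 44/88 = 1/2 times row 1, so its entry in column 4 is 24 × 1/2 = 12.
Row 5 is 22/88 = 1/4 times row 1, so its entry in column 2 is 96 × 1/4 = 24.

p = 12, x = 24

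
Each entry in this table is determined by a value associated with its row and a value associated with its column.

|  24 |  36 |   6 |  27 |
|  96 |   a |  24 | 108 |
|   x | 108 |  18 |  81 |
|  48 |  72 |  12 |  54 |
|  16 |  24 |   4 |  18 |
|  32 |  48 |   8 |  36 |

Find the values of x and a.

x = 72, a = 144

Each row is a constant multiple of every other row — this is a multiplication table with the headers hidden.
Row 3 is 18/6 = 3/1 times row 1, so its entry in column 1 is 24 × 3/1 = 72.
Row 2 is 24/6 = 4/1 times row 1, so its entry in column 2 is 36 × 4/1 = 144.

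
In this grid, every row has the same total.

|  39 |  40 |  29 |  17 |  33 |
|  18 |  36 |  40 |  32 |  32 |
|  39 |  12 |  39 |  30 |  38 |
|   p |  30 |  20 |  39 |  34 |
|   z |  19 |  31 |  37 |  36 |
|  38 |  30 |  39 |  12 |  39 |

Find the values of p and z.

p = 35, z = 35

Rows 2 and 6 both add up to 158, so every row sums to 158.
Row 4: 30 + 20 + 39 + 34 = 123, so the missing entry is 158 − 123 = 35.
Row 5: 19 + 31 + 37 + 36 = 123, so the missing entry is 158 − 123 = 35.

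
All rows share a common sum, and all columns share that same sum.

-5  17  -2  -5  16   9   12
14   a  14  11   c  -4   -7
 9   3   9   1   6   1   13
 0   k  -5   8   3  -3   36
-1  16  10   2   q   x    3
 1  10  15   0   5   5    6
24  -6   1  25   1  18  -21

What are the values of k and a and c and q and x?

Rows 1 and 3 both sum to 42, so that's the common total.
Row 4 has 0 − 5 + 8 + 3 − 3 + 36 = 39; the blank must be 42 − 39 = 3.
Column 2 has 17 + 3 + 3 + 16 + 10 − 6 = 43; the blank must be 42 − 43 = -1.
Row 2 has 14 − 1 + 14 + 11 − 4 − 7 = 27; the blank must be 42 − 27 = 15.
Column 5 has 16 + 15 + 6 + 3 + 5 + 1 = 46; the blank must be 42 − 46 = -4.
Row 5 has -1 + 16 + 10 + 2 − 4 + 3 = 26; the blank must be 42 − 26 = 16.

k = 3, a = -1, c = 15, q = -4, x = 16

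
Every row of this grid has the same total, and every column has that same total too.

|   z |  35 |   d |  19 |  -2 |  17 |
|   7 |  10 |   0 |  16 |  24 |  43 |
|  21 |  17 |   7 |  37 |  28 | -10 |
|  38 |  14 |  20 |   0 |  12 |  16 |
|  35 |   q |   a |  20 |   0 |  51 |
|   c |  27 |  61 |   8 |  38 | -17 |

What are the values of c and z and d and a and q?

Rows 2 and 3 both sum to 100, so that's the common total.
Row 6: 27 + 61 + 8 + 38 − 17 = 117, so its missing entry is 100 − 117 = -17.
Column 1: 7 + 21 + 38 + 35 − 17 = 84, so its missing entry is 100 − 84 = 16.
Row 1: 16 + 35 + 19 − 2 + 17 = 85, so its missing entry is 100 − 85 = 15.
Column 3: 15 + 0 + 7 + 20 + 61 = 103, so its missing entry is 100 − 103 = -3.
Row 5: 35 − 3 + 20 + 0 + 51 = 103, so its missing entry is 100 − 103 = -3.

c = -17, z = 16, d = 15, a = -3, q = -3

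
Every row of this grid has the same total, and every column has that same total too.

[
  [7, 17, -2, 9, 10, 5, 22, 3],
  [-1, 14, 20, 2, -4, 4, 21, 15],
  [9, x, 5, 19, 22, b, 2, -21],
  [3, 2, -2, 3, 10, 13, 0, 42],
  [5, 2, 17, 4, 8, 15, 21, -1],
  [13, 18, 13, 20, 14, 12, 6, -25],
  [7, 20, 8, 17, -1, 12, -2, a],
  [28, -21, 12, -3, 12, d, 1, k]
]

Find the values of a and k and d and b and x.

Rows 1 and 2 both sum to 71, so that's the common total.
Column 2 has 17 + 14 + 2 + 2 + 18 + 20 − 21 = 52; the blank must be 71 − 52 = 19.
Row 7 has 7 + 20 + 8 + 17 − 1 + 12 − 2 = 61; the blank must be 71 − 61 = 10.
Column 8 has 3 + 15 − 21 + 42 − 1 − 25 + 10 = 23; the blank must be 71 − 23 = 48.
Row 8 has 28 − 21 + 12 − 3 + 12 + 1 + 48 = 77; the blank must be 71 − 77 = -6.
Row 3 has 9 + 19 + 5 + 19 + 22 + 2 − 21 = 55; the blank must be 71 − 55 = 16.

a = 10, k = 48, d = -6, b = 16, x = 19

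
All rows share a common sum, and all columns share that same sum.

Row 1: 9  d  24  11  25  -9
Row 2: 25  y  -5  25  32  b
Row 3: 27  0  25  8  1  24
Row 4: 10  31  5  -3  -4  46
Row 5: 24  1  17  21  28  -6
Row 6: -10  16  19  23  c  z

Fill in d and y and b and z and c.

Rows 3 and 4 both sum to 85, so that's the common total.
Row 1 has 9 + 24 + 11 + 25 − 9 = 60; the blank must be 85 − 60 = 25.
Column 2 has 25 + 0 + 31 + 1 + 16 = 73; the blank must be 85 − 73 = 12.
Row 2 has 25 + 12 − 5 + 25 + 32 = 89; the blank must be 85 − 89 = -4.
Column 6 has -9 − 4 + 24 + 46 − 6 = 51; the blank must be 85 − 51 = 34.
Row 6 has -10 + 16 + 19 + 23 + 34 = 82; the blank must be 85 − 82 = 3.

d = 25, y = 12, b = -4, z = 34, c = 3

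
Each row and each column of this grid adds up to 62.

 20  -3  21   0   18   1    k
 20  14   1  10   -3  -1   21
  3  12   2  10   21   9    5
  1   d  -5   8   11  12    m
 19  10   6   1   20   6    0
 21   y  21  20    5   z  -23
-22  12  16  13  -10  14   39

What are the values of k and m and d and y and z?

Column 6: 1 − 1 + 9 + 12 + 6 + 14 = 41, so its missing entry is 62 − 41 = 21.
Row 6: 21 + 21 + 20 + 5 + 21 − 23 = 65, so its missing entry is 62 − 65 = -3.
Column 2: -3 + 14 + 12 + 10 − 3 + 12 = 42, so its missing entry is 62 − 42 = 20.
Row 1: 20 − 3 + 21 + 0 + 18 + 1 = 57, so its missing entry is 62 − 57 = 5.
Row 4: 1 + 20 − 5 + 8 + 11 + 12 = 47, so its missing entry is 62 − 47 = 15.

k = 5, m = 15, d = 20, y = -3, z = 21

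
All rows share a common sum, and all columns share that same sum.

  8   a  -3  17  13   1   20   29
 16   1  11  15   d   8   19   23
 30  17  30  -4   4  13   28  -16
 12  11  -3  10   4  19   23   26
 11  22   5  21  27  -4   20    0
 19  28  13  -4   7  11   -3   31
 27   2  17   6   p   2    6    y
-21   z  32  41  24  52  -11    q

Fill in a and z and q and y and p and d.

a = 17, z = 4, q = -19, y = 28, p = 14, d = 9

Rows 3 and 4 both sum to 102, so that's the common total.
Row 1: 8 − 3 + 17 + 13 + 1 + 20 + 29 = 85, so its missing entry is 102 − 85 = 17.
Column 2: 17 + 1 + 17 + 11 + 22 + 28 + 2 = 98, so its missing entry is 102 − 98 = 4.
Row 8: -21 + 4 + 32 + 41 + 24 + 52 − 11 = 121, so its missing entry is 102 − 121 = -19.
Row 2: 16 + 1 + 11 + 15 + 8 + 19 + 23 = 93, so its missing entry is 102 − 93 = 9.
Column 5: 13 + 9 + 4 + 4 + 27 + 7 + 24 = 88, so its missing entry is 102 − 88 = 14.
Row 7: 27 + 2 + 17 + 6 + 14 + 2 + 6 = 74, so its missing entry is 102 − 74 = 28.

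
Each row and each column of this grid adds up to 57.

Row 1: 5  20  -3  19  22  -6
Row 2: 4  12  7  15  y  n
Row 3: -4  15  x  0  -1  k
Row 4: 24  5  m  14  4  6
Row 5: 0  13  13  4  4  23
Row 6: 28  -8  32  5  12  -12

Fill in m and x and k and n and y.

m = 4, x = 4, k = 43, n = 3, y = 16

The known cells in column 5 total 41, leaving 57 − 41 = 16 for the blank.
The known cells in row 2 total 54, leaving 57 − 54 = 3 for the blank.
The known cells in row 4 total 53, leaving 57 − 53 = 4 for the blank.
The known cells in column 3 total 53, leaving 57 − 53 = 4 for the blank.
The known cells in row 3 total 14, leaving 57 − 14 = 43 for the blank.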